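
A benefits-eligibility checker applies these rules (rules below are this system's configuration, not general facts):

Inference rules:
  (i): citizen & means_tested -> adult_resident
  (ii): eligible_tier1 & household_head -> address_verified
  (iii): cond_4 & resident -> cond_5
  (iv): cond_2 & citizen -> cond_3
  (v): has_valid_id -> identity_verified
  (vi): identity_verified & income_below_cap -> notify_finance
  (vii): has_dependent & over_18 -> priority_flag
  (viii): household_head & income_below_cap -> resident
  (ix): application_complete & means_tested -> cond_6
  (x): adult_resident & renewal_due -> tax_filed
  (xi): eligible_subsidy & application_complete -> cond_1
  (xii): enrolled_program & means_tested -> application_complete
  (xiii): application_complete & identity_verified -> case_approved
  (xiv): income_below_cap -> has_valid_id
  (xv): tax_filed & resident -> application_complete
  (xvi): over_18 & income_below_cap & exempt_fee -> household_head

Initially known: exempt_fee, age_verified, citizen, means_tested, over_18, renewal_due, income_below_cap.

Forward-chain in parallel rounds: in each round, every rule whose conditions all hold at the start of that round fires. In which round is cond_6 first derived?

4

Round 1 fires (i), (xiv), (xvi), giving adult_resident, has_valid_id, household_head.
Round 2 fires (v), (viii), (x), giving identity_verified, resident, tax_filed.
Round 3 fires (vi), (xv), giving notify_finance, application_complete.
Round 4 fires (ix), (xiii), giving cond_6, case_approved.
cond_6 first appears in round 4.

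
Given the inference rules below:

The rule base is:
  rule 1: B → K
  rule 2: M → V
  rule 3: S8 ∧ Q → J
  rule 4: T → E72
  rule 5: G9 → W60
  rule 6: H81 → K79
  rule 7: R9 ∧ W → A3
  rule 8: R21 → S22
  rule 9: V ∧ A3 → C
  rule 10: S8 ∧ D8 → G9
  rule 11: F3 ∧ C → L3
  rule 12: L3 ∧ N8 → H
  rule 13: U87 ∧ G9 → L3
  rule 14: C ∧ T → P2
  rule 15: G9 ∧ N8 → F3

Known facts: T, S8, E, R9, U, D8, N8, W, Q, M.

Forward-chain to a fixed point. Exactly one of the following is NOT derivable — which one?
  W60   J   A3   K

Round 1 fires rule 2, rule 3, rule 4, rule 7, rule 10, giving V, J, E72, A3, G9.
Round 2 fires rule 5, rule 9, rule 15, giving W60, C, F3.
Round 3 fires rule 11, rule 14, giving L3, P2.
Round 4 fires rule 12, giving H.
Derived: J (round 1), A3 (round 1), W60 (round 2). K never appears in any round.

K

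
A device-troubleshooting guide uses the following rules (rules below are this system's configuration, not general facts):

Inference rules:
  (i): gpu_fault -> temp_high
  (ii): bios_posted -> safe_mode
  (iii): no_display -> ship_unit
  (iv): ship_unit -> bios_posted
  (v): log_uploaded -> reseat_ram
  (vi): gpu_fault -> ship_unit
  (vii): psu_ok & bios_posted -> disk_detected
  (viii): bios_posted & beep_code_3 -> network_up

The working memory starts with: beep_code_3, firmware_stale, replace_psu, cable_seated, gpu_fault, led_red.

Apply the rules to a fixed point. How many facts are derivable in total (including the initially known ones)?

11

[1] (i) [gpu_fault -> temp_high]; (vi) [gpu_fault -> ship_unit]. ⇒ new: temp_high, ship_unit.
[2] (iv) [ship_unit -> bios_posted]. ⇒ new: bios_posted.
[3] (ii) [bios_posted -> safe_mode]; (viii) [bios_posted & beep_code_3 -> network_up]. ⇒ new: safe_mode, network_up.
Closure: {beep_code_3, bios_posted, cable_seated, firmware_stale, gpu_fault, led_red, network_up, replace_psu, safe_mode, ship_unit, temp_high} — 11 facts.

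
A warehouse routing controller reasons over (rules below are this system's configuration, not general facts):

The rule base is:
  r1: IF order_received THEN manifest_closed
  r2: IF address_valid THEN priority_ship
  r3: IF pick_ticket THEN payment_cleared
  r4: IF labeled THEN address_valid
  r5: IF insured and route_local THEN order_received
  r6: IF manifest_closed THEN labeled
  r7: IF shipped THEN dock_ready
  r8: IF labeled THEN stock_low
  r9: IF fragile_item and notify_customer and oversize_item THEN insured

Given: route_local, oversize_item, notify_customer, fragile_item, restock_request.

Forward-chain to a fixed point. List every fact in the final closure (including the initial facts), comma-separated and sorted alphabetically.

Round 1: r9 [IF fragile_item and notify_customer and oversize_item THEN insured]. New: insured.
Round 2: r5 [IF insured and route_local THEN order_received]. New: order_received.
Round 3: r1 [IF order_received THEN manifest_closed]. New: manifest_closed.
Round 4: r6 [IF manifest_closed THEN labeled]. New: labeled.
Round 5: r4 [IF labeled THEN address_valid]; r8 [IF labeled THEN stock_low]. New: address_valid, stock_low.
Round 6: r2 [IF address_valid THEN priority_ship]. New: priority_ship.

address_valid, fragile_item, insured, labeled, manifest_closed, notify_customer, order_received, oversize_item, priority_ship, restock_request, route_local, stock_low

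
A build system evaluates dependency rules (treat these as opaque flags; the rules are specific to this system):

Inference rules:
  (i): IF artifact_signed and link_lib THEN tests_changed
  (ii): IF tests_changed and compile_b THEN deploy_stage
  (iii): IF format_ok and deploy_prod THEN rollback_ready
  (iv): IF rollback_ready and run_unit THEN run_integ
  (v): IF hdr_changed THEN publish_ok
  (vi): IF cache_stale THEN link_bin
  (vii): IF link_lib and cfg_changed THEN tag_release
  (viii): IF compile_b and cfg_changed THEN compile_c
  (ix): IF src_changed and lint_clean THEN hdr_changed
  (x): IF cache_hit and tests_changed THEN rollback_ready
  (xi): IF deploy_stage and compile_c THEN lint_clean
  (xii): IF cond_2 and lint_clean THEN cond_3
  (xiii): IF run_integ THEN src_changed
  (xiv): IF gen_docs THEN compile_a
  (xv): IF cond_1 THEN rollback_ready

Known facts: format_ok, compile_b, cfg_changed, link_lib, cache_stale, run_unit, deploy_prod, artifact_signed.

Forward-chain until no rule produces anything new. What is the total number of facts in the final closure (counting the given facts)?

19

Round 1 fires (i), (iii), (vi), (vii), (viii), giving tests_changed, rollback_ready, link_bin, tag_release, compile_c.
Round 2 fires (ii), (iv), giving deploy_stage, run_integ.
Round 3 fires (xi), (xiii), giving lint_clean, src_changed.
Round 4 fires (ix), giving hdr_changed.
Round 5 fires (v), giving publish_ok.
Closure: {artifact_signed, cache_stale, cfg_changed, compile_b, compile_c, deploy_prod, deploy_stage, format_ok, hdr_changed, link_bin, link_lib, lint_clean, publish_ok, rollback_ready, run_integ, run_unit, src_changed, tag_release, tests_changed} — 19 facts.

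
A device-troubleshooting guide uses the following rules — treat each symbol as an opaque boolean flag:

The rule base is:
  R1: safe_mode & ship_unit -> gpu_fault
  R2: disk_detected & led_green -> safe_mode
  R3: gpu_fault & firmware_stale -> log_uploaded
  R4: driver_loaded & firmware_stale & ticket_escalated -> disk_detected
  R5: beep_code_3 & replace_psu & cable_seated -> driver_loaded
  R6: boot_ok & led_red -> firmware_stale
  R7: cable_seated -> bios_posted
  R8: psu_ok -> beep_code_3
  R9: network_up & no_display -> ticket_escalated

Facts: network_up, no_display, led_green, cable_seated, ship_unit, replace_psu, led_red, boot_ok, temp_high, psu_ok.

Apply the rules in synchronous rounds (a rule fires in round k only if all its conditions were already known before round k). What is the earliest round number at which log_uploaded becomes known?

6

Round 1: R6 [boot_ok & led_red -> firmware_stale]; R7 [cable_seated -> bios_posted]; R8 [psu_ok -> beep_code_3]; R9 [network_up & no_display -> ticket_escalated]. Adds firmware_stale, bios_posted, beep_code_3, ticket_escalated.
Round 2: R5 [beep_code_3 & replace_psu & cable_seated -> driver_loaded]. Adds driver_loaded.
Round 3: R4 [driver_loaded & firmware_stale & ticket_escalated -> disk_detected]. Adds disk_detected.
Round 4: R2 [disk_detected & led_green -> safe_mode]. Adds safe_mode.
Round 5: R1 [safe_mode & ship_unit -> gpu_fault]. Adds gpu_fault.
Round 6: R3 [gpu_fault & firmware_stale -> log_uploaded]. Adds log_uploaded.
log_uploaded first appears in round 6.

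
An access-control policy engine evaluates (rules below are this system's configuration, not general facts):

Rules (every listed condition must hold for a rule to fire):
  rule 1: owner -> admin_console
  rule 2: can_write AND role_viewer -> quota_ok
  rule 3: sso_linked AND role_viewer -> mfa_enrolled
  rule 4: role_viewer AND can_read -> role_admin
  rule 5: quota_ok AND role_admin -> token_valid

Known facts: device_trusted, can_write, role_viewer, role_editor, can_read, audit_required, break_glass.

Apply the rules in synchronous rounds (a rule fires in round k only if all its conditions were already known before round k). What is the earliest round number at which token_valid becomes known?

2

Round 1 — rule 2, rule 4, derive quota_ok, role_admin.
Round 2 — rule 5, derive token_valid.
token_valid first appears in round 2.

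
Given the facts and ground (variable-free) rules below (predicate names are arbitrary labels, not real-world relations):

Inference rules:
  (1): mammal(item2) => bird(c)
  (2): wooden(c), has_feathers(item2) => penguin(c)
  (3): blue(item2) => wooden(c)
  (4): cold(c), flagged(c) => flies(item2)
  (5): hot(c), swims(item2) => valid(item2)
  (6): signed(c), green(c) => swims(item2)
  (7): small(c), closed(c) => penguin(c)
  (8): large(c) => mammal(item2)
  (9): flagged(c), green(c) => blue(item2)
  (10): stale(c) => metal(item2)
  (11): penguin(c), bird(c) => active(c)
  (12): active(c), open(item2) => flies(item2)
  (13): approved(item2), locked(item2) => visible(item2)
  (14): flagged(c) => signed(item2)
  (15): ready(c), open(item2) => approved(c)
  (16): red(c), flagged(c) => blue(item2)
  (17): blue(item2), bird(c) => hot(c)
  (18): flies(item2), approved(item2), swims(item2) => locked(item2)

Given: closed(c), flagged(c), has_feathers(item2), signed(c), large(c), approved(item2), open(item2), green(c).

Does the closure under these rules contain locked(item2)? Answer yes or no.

Round 1: (6) [signed(c), green(c) => swims(item2)]; (8) [large(c) => mammal(item2)]; (9) [flagged(c), green(c) => blue(item2)]; (14) [flagged(c) => signed(item2)]. Adds swims(item2), mammal(item2), blue(item2), signed(item2).
Round 2: (1) [mammal(item2) => bird(c)]; (3) [blue(item2) => wooden(c)]. Adds bird(c), wooden(c).
Round 3: (2) [wooden(c), has_feathers(item2) => penguin(c)]; (17) [blue(item2), bird(c) => hot(c)]. Adds penguin(c), hot(c).
Round 4: (5) [hot(c), swims(item2) => valid(item2)]; (11) [penguin(c), bird(c) => active(c)]. Adds valid(item2), active(c).
Round 5: (12) [active(c), open(item2) => flies(item2)]. Adds flies(item2).
Round 6: (18) [flies(item2), approved(item2), swims(item2) => locked(item2)]. Adds locked(item2).
Round 7: (13) [approved(item2), locked(item2) => visible(item2)]. Adds visible(item2).
locked(item2) appears in round 6, so it is derivable.

yes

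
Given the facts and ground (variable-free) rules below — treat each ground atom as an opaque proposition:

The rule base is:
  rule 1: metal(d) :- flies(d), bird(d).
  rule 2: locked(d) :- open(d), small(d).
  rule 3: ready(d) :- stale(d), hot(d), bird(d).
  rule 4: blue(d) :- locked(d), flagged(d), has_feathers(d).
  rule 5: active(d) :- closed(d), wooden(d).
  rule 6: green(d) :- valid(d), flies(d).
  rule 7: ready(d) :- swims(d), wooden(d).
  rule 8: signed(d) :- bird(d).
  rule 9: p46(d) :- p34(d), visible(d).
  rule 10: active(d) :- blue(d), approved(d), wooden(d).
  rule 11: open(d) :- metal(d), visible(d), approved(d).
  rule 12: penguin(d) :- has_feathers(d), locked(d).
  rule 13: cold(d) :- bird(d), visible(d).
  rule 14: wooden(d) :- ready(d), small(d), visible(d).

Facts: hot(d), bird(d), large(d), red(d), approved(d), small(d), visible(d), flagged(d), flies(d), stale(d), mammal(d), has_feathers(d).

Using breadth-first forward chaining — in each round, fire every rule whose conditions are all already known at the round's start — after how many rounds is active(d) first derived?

5

Round 1 fires rule 1, rule 3, rule 8, rule 13, giving metal(d), ready(d), signed(d), cold(d).
Round 2 fires rule 11, rule 14, giving open(d), wooden(d).
Round 3 fires rule 2, giving locked(d).
Round 4 fires rule 4, rule 12, giving blue(d), penguin(d).
Round 5 fires rule 10, giving active(d).
active(d) first appears in round 5.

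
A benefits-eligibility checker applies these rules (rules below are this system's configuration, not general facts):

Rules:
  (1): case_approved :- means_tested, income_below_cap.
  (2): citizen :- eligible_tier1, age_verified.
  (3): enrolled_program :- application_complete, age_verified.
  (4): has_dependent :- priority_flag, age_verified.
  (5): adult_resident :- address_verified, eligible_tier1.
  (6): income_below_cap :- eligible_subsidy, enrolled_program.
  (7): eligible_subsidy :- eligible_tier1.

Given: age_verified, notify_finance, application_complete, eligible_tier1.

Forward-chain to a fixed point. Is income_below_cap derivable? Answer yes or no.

yes

Round 1: (2) [citizen :- eligible_tier1, age_verified.]; (3) [enrolled_program :- application_complete, age_verified.]; (7) [eligible_subsidy :- eligible_tier1.]. Adds citizen, enrolled_program, eligible_subsidy.
Round 2: (6) [income_below_cap :- eligible_subsidy, enrolled_program.]. Adds income_below_cap.
income_below_cap appears in round 2, so it is derivable.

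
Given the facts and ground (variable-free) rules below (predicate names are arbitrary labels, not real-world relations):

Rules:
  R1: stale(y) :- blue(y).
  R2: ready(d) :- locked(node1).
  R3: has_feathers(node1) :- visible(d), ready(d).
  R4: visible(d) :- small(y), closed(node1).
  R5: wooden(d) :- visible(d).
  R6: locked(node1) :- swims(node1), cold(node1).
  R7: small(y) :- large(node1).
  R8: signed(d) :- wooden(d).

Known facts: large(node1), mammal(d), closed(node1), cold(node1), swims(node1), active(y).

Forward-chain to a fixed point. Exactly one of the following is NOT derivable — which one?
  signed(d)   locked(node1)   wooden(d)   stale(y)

Round 1: R6 [locked(node1) :- swims(node1), cold(node1).]; R7 [small(y) :- large(node1).]. Adds locked(node1), small(y).
Round 2: R2 [ready(d) :- locked(node1).]; R4 [visible(d) :- small(y), closed(node1).]. Adds ready(d), visible(d).
Round 3: R3 [has_feathers(node1) :- visible(d), ready(d).]; R5 [wooden(d) :- visible(d).]. Adds has_feathers(node1), wooden(d).
Round 4: R8 [signed(d) :- wooden(d).]. Adds signed(d).
Derived: signed(d) (round 4), locked(node1) (round 1), wooden(d) (round 3). stale(y) never appears in any round.

stale(y)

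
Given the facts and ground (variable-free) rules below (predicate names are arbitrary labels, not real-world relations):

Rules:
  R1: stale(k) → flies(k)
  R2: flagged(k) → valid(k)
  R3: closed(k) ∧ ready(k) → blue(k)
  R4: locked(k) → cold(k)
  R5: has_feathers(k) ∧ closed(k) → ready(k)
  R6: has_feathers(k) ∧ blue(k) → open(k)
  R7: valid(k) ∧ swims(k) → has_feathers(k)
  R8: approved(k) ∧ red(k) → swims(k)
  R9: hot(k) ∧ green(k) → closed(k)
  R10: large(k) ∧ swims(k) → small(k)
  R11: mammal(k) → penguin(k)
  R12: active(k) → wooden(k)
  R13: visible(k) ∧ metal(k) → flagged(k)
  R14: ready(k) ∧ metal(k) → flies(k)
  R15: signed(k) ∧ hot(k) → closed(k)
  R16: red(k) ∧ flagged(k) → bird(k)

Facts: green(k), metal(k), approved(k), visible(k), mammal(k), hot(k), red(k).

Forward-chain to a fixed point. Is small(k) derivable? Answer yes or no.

[1] R8 [approved(k) ∧ red(k) → swims(k)]; R9 [hot(k) ∧ green(k) → closed(k)]; R11 [mammal(k) → penguin(k)]; R13 [visible(k) ∧ metal(k) → flagged(k)]. ⇒ new: swims(k), closed(k), penguin(k), flagged(k).
[2] R2 [flagged(k) → valid(k)]; R16 [red(k) ∧ flagged(k) → bird(k)]. ⇒ new: valid(k), bird(k).
[3] R7 [valid(k) ∧ swims(k) → has_feathers(k)]. ⇒ new: has_feathers(k).
[4] R5 [has_feathers(k) ∧ closed(k) → ready(k)]. ⇒ new: ready(k).
[5] R3 [closed(k) ∧ ready(k) → blue(k)]; R14 [ready(k) ∧ metal(k) → flies(k)]. ⇒ new: blue(k), flies(k).
[6] R6 [has_feathers(k) ∧ blue(k) → open(k)]. ⇒ new: open(k).
Fixed point reached. small(k) is concluded only by R10; R10 needs large(k) (never derived).

no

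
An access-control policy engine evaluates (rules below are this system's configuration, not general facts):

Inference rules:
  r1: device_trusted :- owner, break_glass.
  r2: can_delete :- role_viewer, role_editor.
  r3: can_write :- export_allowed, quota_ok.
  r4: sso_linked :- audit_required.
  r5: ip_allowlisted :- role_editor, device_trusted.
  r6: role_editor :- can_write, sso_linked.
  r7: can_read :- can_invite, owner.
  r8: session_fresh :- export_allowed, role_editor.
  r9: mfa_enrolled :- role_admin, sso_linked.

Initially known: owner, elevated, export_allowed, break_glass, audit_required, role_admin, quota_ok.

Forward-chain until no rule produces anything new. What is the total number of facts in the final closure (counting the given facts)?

Round 1: r1 [device_trusted :- owner, break_glass.]; r3 [can_write :- export_allowed, quota_ok.]; r4 [sso_linked :- audit_required.]. New: device_trusted, can_write, sso_linked.
Round 2: r6 [role_editor :- can_write, sso_linked.]; r9 [mfa_enrolled :- role_admin, sso_linked.]. New: role_editor, mfa_enrolled.
Round 3: r5 [ip_allowlisted :- role_editor, device_trusted.]; r8 [session_fresh :- export_allowed, role_editor.]. New: ip_allowlisted, session_fresh.
Closure: {audit_required, break_glass, can_write, device_trusted, elevated, export_allowed, ip_allowlisted, mfa_enrolled, owner, quota_ok, role_admin, role_editor, session_fresh, sso_linked} — 14 facts.

14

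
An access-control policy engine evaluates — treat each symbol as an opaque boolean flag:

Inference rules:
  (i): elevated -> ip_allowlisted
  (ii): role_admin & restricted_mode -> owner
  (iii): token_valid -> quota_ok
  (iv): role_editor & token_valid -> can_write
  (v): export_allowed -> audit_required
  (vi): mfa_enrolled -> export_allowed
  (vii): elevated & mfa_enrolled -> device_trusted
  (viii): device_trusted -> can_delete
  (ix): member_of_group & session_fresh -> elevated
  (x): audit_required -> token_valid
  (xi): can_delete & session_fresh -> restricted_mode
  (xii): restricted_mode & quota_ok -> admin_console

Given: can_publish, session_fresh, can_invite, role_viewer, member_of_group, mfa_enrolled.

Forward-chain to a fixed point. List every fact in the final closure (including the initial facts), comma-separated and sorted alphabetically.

Round 1 — (vi), (ix), derive export_allowed, elevated.
Round 2 — (i), (v), (vii), derive ip_allowlisted, audit_required, device_trusted.
Round 3 — (viii), (x), derive can_delete, token_valid.
Round 4 — (iii), (xi), derive quota_ok, restricted_mode.
Round 5 — (xii), derive admin_console.

admin_console, audit_required, can_delete, can_invite, can_publish, device_trusted, elevated, export_allowed, ip_allowlisted, member_of_group, mfa_enrolled, quota_ok, restricted_mode, role_viewer, session_fresh, token_valid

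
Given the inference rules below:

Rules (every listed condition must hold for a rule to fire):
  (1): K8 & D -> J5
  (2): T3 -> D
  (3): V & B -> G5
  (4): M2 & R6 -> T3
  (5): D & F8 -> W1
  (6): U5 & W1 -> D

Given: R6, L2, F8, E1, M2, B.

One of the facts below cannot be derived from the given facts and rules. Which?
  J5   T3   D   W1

Round 1: (4) [M2 & R6 -> T3]. Adds T3.
Round 2: (2) [T3 -> D]. Adds D.
Round 3: (5) [D & F8 -> W1]. Adds W1.
Derived: W1 (round 3), D (round 2), T3 (round 1). J5 never appears in any round.

J5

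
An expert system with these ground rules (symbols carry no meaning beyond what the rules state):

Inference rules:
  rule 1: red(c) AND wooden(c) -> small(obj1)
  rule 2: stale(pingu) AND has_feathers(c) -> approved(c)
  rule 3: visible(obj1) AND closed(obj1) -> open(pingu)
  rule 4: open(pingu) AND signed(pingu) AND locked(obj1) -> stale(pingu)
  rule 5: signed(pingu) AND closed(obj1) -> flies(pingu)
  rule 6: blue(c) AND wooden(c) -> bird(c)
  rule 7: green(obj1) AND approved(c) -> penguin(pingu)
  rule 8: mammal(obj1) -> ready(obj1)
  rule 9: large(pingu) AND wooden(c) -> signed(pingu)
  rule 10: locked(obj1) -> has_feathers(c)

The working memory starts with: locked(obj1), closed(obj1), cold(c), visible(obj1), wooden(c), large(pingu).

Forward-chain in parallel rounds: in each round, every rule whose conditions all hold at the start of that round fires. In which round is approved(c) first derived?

Round 1 — rule 3, rule 9, rule 10, derive open(pingu), signed(pingu), has_feathers(c).
Round 2 — rule 4, rule 5, derive stale(pingu), flies(pingu).
Round 3 — rule 2, derive approved(c).
approved(c) first appears in round 3.

3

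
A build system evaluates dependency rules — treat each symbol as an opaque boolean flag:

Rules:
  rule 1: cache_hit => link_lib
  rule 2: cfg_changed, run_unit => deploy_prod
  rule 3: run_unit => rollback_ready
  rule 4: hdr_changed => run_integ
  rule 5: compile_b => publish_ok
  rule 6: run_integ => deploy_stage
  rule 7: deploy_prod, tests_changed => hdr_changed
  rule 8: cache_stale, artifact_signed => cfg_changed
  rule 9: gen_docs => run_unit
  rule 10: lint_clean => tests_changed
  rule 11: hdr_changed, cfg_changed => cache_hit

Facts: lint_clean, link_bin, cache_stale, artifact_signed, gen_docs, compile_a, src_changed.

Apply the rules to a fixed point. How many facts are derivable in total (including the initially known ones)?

Round 1: rule 8 [cache_stale, artifact_signed => cfg_changed]; rule 9 [gen_docs => run_unit]; rule 10 [lint_clean => tests_changed]. Adds cfg_changed, run_unit, tests_changed.
Round 2: rule 2 [cfg_changed, run_unit => deploy_prod]; rule 3 [run_unit => rollback_ready]. Adds deploy_prod, rollback_ready.
Round 3: rule 7 [deploy_prod, tests_changed => hdr_changed]. Adds hdr_changed.
Round 4: rule 4 [hdr_changed => run_integ]; rule 11 [hdr_changed, cfg_changed => cache_hit]. Adds run_integ, cache_hit.
Round 5: rule 1 [cache_hit => link_lib]; rule 6 [run_integ => deploy_stage]. Adds link_lib, deploy_stage.
Closure: {artifact_signed, cache_hit, cache_stale, cfg_changed, compile_a, deploy_prod, deploy_stage, gen_docs, hdr_changed, link_bin, link_lib, lint_clean, rollback_ready, run_integ, run_unit, src_changed, tests_changed} — 17 facts.

17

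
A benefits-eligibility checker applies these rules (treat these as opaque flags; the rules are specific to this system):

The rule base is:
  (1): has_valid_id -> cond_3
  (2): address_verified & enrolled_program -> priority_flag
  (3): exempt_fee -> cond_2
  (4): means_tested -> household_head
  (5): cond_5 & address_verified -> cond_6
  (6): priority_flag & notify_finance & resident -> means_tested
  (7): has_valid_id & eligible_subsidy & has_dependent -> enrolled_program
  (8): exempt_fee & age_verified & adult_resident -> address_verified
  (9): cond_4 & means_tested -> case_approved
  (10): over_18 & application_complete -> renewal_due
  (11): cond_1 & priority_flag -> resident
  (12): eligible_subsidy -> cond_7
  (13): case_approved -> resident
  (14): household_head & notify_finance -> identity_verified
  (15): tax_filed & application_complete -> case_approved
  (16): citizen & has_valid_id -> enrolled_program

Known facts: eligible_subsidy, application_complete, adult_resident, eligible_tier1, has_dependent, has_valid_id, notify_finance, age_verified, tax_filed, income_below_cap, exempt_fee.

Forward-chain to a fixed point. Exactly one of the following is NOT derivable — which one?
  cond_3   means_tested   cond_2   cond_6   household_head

Round 1 fires (1), (3), (7), (8), (12), (15), giving cond_3, cond_2, enrolled_program, address_verified, cond_7, case_approved.
Round 2 fires (2), (13), giving priority_flag, resident.
Round 3 fires (6), giving means_tested.
Round 4 fires (4), giving household_head.
Round 5 fires (14), giving identity_verified.
Derived: cond_3 (round 1), household_head (round 4), means_tested (round 3), cond_2 (round 1). cond_6 never appears in any round.

cond_6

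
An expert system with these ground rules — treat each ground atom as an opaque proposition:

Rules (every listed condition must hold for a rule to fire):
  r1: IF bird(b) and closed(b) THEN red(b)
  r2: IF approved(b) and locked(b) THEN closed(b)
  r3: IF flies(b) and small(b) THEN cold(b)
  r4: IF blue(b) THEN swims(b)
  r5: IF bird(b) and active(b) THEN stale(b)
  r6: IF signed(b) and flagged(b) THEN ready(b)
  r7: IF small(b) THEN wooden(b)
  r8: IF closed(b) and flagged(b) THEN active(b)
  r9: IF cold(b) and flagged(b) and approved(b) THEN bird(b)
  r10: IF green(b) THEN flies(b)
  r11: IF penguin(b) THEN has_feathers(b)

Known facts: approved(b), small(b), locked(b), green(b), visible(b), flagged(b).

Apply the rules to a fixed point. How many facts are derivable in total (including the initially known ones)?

Round 1 fires r2, r7, r10, giving closed(b), wooden(b), flies(b).
Round 2 fires r3, r8, giving cold(b), active(b).
Round 3 fires r9, giving bird(b).
Round 4 fires r1, r5, giving red(b), stale(b).
Closure: {active(b), approved(b), bird(b), closed(b), cold(b), flagged(b), flies(b), green(b), locked(b), red(b), small(b), stale(b), visible(b), wooden(b)} — 14 facts.

14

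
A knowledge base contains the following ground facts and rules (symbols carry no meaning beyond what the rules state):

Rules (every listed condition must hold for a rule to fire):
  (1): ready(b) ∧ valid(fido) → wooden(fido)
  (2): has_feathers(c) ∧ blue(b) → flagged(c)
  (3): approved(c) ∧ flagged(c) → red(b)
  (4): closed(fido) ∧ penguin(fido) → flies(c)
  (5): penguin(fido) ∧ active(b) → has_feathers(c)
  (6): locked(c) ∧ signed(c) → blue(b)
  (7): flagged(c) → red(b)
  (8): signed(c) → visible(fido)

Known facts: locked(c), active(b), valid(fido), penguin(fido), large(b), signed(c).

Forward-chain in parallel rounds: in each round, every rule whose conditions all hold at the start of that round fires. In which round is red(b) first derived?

[1] (5) [penguin(fido) ∧ active(b) → has_feathers(c)]; (6) [locked(c) ∧ signed(c) → blue(b)]; (8) [signed(c) → visible(fido)]. ⇒ new: has_feathers(c), blue(b), visible(fido).
[2] (2) [has_feathers(c) ∧ blue(b) → flagged(c)]. ⇒ new: flagged(c).
[3] (7) [flagged(c) → red(b)]. ⇒ new: red(b).
red(b) first appears in round 3.

3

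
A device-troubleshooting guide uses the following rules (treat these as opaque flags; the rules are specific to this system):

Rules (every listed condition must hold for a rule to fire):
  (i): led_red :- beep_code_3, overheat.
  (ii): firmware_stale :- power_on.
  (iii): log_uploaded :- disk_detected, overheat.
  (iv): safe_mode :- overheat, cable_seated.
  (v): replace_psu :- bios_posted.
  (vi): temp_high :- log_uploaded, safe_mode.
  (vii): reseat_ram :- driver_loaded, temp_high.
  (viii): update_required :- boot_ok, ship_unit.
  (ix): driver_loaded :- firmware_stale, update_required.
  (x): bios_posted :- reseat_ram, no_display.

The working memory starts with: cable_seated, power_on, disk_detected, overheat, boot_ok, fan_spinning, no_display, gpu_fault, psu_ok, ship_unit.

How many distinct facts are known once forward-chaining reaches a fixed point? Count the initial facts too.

Round 1: (ii) [firmware_stale :- power_on.]; (iii) [log_uploaded :- disk_detected, overheat.]; (iv) [safe_mode :- overheat, cable_seated.]; (viii) [update_required :- boot_ok, ship_unit.]. New: firmware_stale, log_uploaded, safe_mode, update_required.
Round 2: (vi) [temp_high :- log_uploaded, safe_mode.]; (ix) [driver_loaded :- firmware_stale, update_required.]. New: temp_high, driver_loaded.
Round 3: (vii) [reseat_ram :- driver_loaded, temp_high.]. New: reseat_ram.
Round 4: (x) [bios_posted :- reseat_ram, no_display.]. New: bios_posted.
Round 5: (v) [replace_psu :- bios_posted.]. New: replace_psu.
Closure: {bios_posted, boot_ok, cable_seated, disk_detected, driver_loaded, fan_spinning, firmware_stale, gpu_fault, log_uploaded, no_display, overheat, power_on, psu_ok, replace_psu, reseat_ram, safe_mode, ship_unit, temp_high, update_required} — 19 facts.

19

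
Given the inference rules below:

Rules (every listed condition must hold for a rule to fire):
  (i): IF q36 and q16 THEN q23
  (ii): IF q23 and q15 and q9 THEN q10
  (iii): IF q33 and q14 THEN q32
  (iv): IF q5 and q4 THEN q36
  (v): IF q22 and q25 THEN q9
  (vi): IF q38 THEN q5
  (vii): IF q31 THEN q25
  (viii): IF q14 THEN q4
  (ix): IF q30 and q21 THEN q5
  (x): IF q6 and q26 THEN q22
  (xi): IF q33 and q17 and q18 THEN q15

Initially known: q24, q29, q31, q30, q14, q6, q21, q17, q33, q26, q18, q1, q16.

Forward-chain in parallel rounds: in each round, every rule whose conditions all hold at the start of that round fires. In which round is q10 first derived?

4

Round 1 — (iii), (vii), (viii), (ix), (x), (xi), derive q32, q25, q4, q5, q22, q15.
Round 2 — (iv), (v), derive q36, q9.
Round 3 — (i), derive q23.
Round 4 — (ii), derive q10.
q10 first appears in round 4.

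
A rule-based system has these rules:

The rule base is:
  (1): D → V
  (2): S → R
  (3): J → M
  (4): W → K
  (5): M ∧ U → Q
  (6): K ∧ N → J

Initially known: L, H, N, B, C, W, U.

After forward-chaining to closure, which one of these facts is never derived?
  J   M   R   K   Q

[1] (4) [W → K]. ⇒ new: K.
[2] (6) [K ∧ N → J]. ⇒ new: J.
[3] (3) [J → M]. ⇒ new: M.
[4] (5) [M ∧ U → Q]. ⇒ new: Q.
Derived: J (round 2), M (round 3), Q (round 4), K (round 1). R never appears in any round.

R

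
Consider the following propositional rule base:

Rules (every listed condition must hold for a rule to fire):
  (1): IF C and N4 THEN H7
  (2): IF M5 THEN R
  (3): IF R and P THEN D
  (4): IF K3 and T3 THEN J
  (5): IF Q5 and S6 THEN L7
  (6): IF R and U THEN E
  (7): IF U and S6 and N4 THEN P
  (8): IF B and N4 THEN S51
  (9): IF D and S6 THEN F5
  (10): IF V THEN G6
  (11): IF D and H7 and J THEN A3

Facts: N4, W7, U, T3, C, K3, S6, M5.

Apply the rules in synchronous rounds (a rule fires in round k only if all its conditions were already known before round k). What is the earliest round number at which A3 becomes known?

3

Round 1 fires (1), (2), (4), (7), giving H7, R, J, P.
Round 2 fires (3), (6), giving D, E.
Round 3 fires (9), (11), giving F5, A3.
A3 first appears in round 3.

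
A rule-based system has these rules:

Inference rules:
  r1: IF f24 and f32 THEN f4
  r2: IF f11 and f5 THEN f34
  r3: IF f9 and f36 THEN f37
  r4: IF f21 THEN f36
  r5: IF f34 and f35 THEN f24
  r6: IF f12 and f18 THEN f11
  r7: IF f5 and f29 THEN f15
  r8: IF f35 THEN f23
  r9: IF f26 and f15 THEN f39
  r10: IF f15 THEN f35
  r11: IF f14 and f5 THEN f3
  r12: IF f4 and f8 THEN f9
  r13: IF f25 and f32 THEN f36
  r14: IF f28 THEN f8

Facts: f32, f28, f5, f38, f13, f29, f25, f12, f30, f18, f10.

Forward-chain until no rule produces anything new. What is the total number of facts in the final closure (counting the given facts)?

22

Round 1: r6 [IF f12 and f18 THEN f11]; r7 [IF f5 and f29 THEN f15]; r13 [IF f25 and f32 THEN f36]; r14 [IF f28 THEN f8]. New: f11, f15, f36, f8.
Round 2: r2 [IF f11 and f5 THEN f34]; r10 [IF f15 THEN f35]. New: f34, f35.
Round 3: r5 [IF f34 and f35 THEN f24]; r8 [IF f35 THEN f23]. New: f24, f23.
Round 4: r1 [IF f24 and f32 THEN f4]. New: f4.
Round 5: r12 [IF f4 and f8 THEN f9]. New: f9.
Round 6: r3 [IF f9 and f36 THEN f37]. New: f37.
Closure: {f10, f11, f12, f13, f15, f18, f23, f24, f25, f28, f29, f30, f32, f34, f35, f36, f37, f38, f4, f5, f8, f9} — 22 facts.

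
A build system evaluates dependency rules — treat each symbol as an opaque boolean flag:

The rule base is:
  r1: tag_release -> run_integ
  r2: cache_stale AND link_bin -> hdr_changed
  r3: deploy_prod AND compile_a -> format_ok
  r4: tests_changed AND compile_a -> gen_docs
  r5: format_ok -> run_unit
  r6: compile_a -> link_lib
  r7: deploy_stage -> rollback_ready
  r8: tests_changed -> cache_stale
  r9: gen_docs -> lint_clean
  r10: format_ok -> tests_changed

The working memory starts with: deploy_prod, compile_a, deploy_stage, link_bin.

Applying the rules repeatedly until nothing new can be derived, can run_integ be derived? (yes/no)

no

Round 1 fires r3, r6, r7, giving format_ok, link_lib, rollback_ready.
Round 2 fires r5, r10, giving run_unit, tests_changed.
Round 3 fires r4, r8, giving gen_docs, cache_stale.
Round 4 fires r2, r9, giving hdr_changed, lint_clean.
Fixed point reached. run_integ is concluded only by r1; r1 needs tag_release (never derived).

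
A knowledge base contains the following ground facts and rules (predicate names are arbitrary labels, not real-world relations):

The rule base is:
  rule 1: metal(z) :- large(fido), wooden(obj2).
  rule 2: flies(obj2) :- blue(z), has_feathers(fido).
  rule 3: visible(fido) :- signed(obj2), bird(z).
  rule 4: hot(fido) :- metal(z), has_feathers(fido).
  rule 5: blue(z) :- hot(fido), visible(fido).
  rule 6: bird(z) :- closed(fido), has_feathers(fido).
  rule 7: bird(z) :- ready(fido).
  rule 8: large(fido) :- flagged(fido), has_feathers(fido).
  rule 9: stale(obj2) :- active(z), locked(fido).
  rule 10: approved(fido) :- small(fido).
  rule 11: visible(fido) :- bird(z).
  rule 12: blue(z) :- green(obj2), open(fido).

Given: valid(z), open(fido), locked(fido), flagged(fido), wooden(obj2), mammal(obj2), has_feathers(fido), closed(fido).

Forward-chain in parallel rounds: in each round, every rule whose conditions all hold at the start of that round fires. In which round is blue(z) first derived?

Round 1: rule 6 [bird(z) :- closed(fido), has_feathers(fido).]; rule 8 [large(fido) :- flagged(fido), has_feathers(fido).]. New: bird(z), large(fido).
Round 2: rule 1 [metal(z) :- large(fido), wooden(obj2).]; rule 11 [visible(fido) :- bird(z).]. New: metal(z), visible(fido).
Round 3: rule 4 [hot(fido) :- metal(z), has_feathers(fido).]. New: hot(fido).
Round 4: rule 5 [blue(z) :- hot(fido), visible(fido).]. New: blue(z).
blue(z) first appears in round 4.

4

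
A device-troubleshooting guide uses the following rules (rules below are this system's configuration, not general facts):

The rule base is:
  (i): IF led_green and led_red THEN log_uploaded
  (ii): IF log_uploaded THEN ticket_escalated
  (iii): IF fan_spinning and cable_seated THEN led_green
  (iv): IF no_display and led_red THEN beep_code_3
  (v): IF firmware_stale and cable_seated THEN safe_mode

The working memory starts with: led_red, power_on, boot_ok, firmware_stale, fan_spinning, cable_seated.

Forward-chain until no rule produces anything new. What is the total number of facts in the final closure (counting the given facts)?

10

Round 1: (iii) [IF fan_spinning and cable_seated THEN led_green]; (v) [IF firmware_stale and cable_seated THEN safe_mode]. Adds led_green, safe_mode.
Round 2: (i) [IF led_green and led_red THEN log_uploaded]. Adds log_uploaded.
Round 3: (ii) [IF log_uploaded THEN ticket_escalated]. Adds ticket_escalated.
Closure: {boot_ok, cable_seated, fan_spinning, firmware_stale, led_green, led_red, log_uploaded, power_on, safe_mode, ticket_escalated} — 10 facts.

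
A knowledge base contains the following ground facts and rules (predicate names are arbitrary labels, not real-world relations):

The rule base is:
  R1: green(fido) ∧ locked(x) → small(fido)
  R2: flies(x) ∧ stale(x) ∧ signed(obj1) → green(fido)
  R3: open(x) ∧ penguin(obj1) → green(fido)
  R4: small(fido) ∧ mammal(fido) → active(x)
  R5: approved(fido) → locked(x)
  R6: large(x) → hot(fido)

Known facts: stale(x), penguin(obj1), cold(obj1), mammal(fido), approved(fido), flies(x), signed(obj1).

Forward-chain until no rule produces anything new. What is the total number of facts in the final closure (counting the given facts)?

Round 1 — R2, R5, derive green(fido), locked(x).
Round 2 — R1, derive small(fido).
Round 3 — R4, derive active(x).
Closure: {active(x), approved(fido), cold(obj1), flies(x), green(fido), locked(x), mammal(fido), penguin(obj1), signed(obj1), small(fido), stale(x)} — 11 facts.

11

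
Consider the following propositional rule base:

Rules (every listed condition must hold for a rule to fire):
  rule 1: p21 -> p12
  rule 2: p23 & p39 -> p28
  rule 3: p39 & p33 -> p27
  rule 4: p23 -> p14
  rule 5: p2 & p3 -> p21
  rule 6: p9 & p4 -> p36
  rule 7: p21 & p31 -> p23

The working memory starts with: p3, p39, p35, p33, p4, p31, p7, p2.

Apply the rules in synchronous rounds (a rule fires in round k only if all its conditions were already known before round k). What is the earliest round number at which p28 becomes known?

3

Round 1: rule 3 [p39 & p33 -> p27]; rule 5 [p2 & p3 -> p21]. New: p27, p21.
Round 2: rule 1 [p21 -> p12]; rule 7 [p21 & p31 -> p23]. New: p12, p23.
Round 3: rule 2 [p23 & p39 -> p28]; rule 4 [p23 -> p14]. New: p28, p14.
p28 first appears in round 3.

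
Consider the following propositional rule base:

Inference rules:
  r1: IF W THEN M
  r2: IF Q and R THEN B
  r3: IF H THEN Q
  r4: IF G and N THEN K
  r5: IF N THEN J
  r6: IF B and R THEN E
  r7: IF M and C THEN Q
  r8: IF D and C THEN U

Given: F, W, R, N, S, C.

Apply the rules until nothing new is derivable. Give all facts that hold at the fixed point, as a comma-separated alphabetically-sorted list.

[1] r1 [IF W THEN M]; r5 [IF N THEN J]. ⇒ new: M, J.
[2] r7 [IF M and C THEN Q]. ⇒ new: Q.
[3] r2 [IF Q and R THEN B]. ⇒ new: B.
[4] r6 [IF B and R THEN E]. ⇒ new: E.

B, C, E, F, J, M, N, Q, R, S, W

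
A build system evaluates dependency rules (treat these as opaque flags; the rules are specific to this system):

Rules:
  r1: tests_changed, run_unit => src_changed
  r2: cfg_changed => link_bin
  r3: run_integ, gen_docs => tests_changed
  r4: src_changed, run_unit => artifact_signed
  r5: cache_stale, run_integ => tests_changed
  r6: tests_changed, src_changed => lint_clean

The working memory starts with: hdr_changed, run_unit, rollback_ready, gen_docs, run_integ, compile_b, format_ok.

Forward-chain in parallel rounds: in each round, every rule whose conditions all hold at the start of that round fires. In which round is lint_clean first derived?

3

[1] r3 [run_integ, gen_docs => tests_changed]. ⇒ new: tests_changed.
[2] r1 [tests_changed, run_unit => src_changed]. ⇒ new: src_changed.
[3] r4 [src_changed, run_unit => artifact_signed]; r6 [tests_changed, src_changed => lint_clean]. ⇒ new: artifact_signed, lint_clean.
lint_clean first appears in round 3.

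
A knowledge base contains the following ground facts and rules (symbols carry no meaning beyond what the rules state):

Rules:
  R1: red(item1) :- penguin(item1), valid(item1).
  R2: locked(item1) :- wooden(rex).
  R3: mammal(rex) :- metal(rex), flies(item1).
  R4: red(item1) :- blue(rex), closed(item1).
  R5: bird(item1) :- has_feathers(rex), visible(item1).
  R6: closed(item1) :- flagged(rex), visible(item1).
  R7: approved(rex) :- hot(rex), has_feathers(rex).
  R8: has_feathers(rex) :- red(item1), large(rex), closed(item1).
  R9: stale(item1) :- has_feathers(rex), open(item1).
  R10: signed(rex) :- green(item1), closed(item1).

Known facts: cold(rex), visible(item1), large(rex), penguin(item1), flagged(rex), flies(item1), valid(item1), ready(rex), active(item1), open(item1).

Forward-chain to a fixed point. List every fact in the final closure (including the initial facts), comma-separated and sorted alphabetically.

active(item1), bird(item1), closed(item1), cold(rex), flagged(rex), flies(item1), has_feathers(rex), large(rex), open(item1), penguin(item1), ready(rex), red(item1), stale(item1), valid(item1), visible(item1)

Round 1: R1 [red(item1) :- penguin(item1), valid(item1).]; R6 [closed(item1) :- flagged(rex), visible(item1).]. Adds red(item1), closed(item1).
Round 2: R8 [has_feathers(rex) :- red(item1), large(rex), closed(item1).]. Adds has_feathers(rex).
Round 3: R5 [bird(item1) :- has_feathers(rex), visible(item1).]; R9 [stale(item1) :- has_feathers(rex), open(item1).]. Adds bird(item1), stale(item1).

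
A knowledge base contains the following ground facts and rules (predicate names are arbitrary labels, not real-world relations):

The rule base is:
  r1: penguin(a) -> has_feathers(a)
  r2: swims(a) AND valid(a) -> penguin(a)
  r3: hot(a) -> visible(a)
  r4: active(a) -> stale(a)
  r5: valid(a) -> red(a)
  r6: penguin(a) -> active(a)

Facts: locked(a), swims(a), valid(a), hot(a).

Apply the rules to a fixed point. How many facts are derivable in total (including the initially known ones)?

10

Round 1: r2 [swims(a) AND valid(a) -> penguin(a)]; r3 [hot(a) -> visible(a)]; r5 [valid(a) -> red(a)]. New: penguin(a), visible(a), red(a).
Round 2: r1 [penguin(a) -> has_feathers(a)]; r6 [penguin(a) -> active(a)]. New: has_feathers(a), active(a).
Round 3: r4 [active(a) -> stale(a)]. New: stale(a).
Closure: {active(a), has_feathers(a), hot(a), locked(a), penguin(a), red(a), stale(a), swims(a), valid(a), visible(a)} — 10 facts.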